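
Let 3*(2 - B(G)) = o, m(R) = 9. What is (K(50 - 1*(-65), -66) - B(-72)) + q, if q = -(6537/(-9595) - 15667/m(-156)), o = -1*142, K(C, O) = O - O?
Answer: 146123518/86355 ≈ 1692.1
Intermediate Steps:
K(C, O) = 0
o = -142
B(G) = 148/3 (B(G) = 2 - 1/3*(-142) = 2 + 142/3 = 148/3)
q = 150383698/86355 (q = -(6537/(-9595) - 15667/9) = -(6537*(-1/9595) - 15667*1/9) = -(-6537/9595 - 15667/9) = -1*(-150383698/86355) = 150383698/86355 ≈ 1741.5)
(K(50 - 1*(-65), -66) - B(-72)) + q = (0 - 1*148/3) + 150383698/86355 = (0 - 148/3) + 150383698/86355 = -148/3 + 150383698/86355 = 146123518/86355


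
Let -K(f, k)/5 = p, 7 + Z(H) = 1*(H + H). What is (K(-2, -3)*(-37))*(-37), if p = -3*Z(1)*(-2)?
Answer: 205350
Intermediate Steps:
Z(H) = -7 + 2*H (Z(H) = -7 + 1*(H + H) = -7 + 1*(2*H) = -7 + 2*H)
p = -30 (p = -3*(-7 + 2*1)*(-2) = -3*(-7 + 2)*(-2) = -3*(-5)*(-2) = 15*(-2) = -30)
K(f, k) = 150 (K(f, k) = -5*(-30) = 150)
(K(-2, -3)*(-37))*(-37) = (150*(-37))*(-37) = -5550*(-37) = 205350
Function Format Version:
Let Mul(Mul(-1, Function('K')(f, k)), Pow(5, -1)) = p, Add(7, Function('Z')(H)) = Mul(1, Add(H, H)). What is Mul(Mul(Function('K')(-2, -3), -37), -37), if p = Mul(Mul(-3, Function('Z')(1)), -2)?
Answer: 205350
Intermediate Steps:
Function('Z')(H) = Add(-7, Mul(2, H)) (Function('Z')(H) = Add(-7, Mul(1, Add(H, H))) = Add(-7, Mul(1, Mul(2, H))) = Add(-7, Mul(2, H)))
p = -30 (p = Mul(Mul(-3, Add(-7, Mul(2, 1))), -2) = Mul(Mul(-3, Add(-7, 2)), -2) = Mul(Mul(-3, -5), -2) = Mul(15, -2) = -30)
Function('K')(f, k) = 150 (Function('K')(f, k) = Mul(-5, -30) = 150)
Mul(Mul(Function('K')(-2, -3), -37), -37) = Mul(Mul(150, -37), -37) = Mul(-5550, -37) = 205350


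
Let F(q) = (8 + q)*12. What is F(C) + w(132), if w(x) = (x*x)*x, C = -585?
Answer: 2293044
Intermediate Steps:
w(x) = x³ (w(x) = x²*x = x³)
F(q) = 96 + 12*q
F(C) + w(132) = (96 + 12*(-585)) + 132³ = (96 - 7020) + 2299968 = -6924 + 2299968 = 2293044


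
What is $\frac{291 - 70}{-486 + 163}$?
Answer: $- \frac{13}{19} \approx -0.68421$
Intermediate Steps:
$\frac{291 - 70}{-486 + 163} = \frac{221}{-323} = 221 \left(- \frac{1}{323}\right) = - \frac{13}{19}$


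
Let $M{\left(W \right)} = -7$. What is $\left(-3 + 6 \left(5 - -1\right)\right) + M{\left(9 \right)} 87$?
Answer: $-576$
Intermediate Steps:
$\left(-3 + 6 \left(5 - -1\right)\right) + M{\left(9 \right)} 87 = \left(-3 + 6 \left(5 - -1\right)\right) - 609 = \left(-3 + 6 \left(5 + 1\right)\right) - 609 = \left(-3 + 6 \cdot 6\right) - 609 = \left(-3 + 36\right) - 609 = 33 - 609 = -576$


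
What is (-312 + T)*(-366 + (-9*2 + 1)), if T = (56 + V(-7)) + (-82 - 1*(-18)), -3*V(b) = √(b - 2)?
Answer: 122560 + 383*I ≈ 1.2256e+5 + 383.0*I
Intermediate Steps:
V(b) = -√(-2 + b)/3 (V(b) = -√(b - 2)/3 = -√(-2 + b)/3)
T = -8 - I (T = (56 - √(-2 - 7)/3) + (-82 - 1*(-18)) = (56 - I) + (-82 + 18) = (56 - I) - 64 = -8 - I ≈ -8.0 - 1.0*I)
(-312 + T)*(-366 + (-9*2 + 1)) = (-312 + (-8 - I))*(-366 + (-9*2 + 1)) = (-320 - I)*(-366 + (-18 + 1)) = (-320 - I)*(-366 - 17) = (-320 - I)*(-383) = 122560 + 383*I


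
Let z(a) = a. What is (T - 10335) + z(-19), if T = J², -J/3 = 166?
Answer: 237650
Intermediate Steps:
J = -498 (J = -3*166 = -498)
T = 248004 (T = (-498)² = 248004)
(T - 10335) + z(-19) = (248004 - 10335) - 19 = 237669 - 19 = 237650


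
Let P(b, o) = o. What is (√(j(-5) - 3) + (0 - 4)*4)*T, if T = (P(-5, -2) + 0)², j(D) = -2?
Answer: -64 + 4*I*√5 ≈ -64.0 + 8.9443*I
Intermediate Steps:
T = 4 (T = (-2 + 0)² = (-2)² = 4)
(√(j(-5) - 3) + (0 - 4)*4)*T = (√(-2 - 3) + (0 - 4)*4)*4 = (√(-5) - 4*4)*4 = (I*√5 - 16)*4 = (-16 + I*√5)*4 = -64 + 4*I*√5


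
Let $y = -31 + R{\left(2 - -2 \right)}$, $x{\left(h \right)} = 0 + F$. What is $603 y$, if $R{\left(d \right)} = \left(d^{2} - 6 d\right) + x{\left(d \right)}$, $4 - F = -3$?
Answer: $-19296$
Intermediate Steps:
$F = 7$ ($F = 4 - -3 = 4 + 3 = 7$)
$x{\left(h \right)} = 7$ ($x{\left(h \right)} = 0 + 7 = 7$)
$R{\left(d \right)} = 7 + d^{2} - 6 d$ ($R{\left(d \right)} = \left(d^{2} - 6 d\right) + 7 = 7 + d^{2} - 6 d$)
$y = -32$ ($y = -31 + \left(7 + \left(2 - -2\right)^{2} - 6 \left(2 - -2\right)\right) = -31 + \left(7 + \left(2 + 2\right)^{2} - 6 \left(2 + 2\right)\right) = -31 + \left(7 + 4^{2} - 24\right) = -31 + \left(7 + 16 - 24\right) = -31 - 1 = -32$)
$603 y = 603 \left(-32\right) = -19296$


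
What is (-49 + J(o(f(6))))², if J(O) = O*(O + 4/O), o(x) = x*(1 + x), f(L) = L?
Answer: 2954961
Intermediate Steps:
(-49 + J(o(f(6))))² = (-49 + (4 + (6*(1 + 6))²))² = (-49 + (4 + (6*7)²))² = (-49 + (4 + 42²))² = (-49 + (4 + 1764))² = (-49 + 1768)² = 1719² = 2954961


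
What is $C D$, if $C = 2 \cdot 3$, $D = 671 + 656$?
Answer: $7962$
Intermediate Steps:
$D = 1327$
$C = 6$
$C D = 6 \cdot 1327 = 7962$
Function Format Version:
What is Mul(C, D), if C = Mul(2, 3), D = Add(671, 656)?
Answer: 7962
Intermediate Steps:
D = 1327
C = 6
Mul(C, D) = Mul(6, 1327) = 7962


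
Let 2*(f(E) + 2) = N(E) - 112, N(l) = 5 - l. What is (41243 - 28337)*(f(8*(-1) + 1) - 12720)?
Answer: -164835432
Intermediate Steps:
f(E) = -111/2 - E/2 (f(E) = -2 + ((5 - E) - 112)/2 = -2 + (-107 - E)/2 = -2 + (-107/2 - E/2) = -111/2 - E/2)
(41243 - 28337)*(f(8*(-1) + 1) - 12720) = (41243 - 28337)*((-111/2 - (8*(-1) + 1)/2) - 12720) = 12906*((-111/2 - (-8 + 1)/2) - 12720) = 12906*((-111/2 - ½*(-7)) - 12720) = 12906*((-111/2 + 7/2) - 12720) = 12906*(-52 - 12720) = 12906*(-12772) = -164835432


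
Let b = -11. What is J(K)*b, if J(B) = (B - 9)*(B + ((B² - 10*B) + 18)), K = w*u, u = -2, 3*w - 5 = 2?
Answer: 331936/27 ≈ 12294.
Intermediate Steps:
w = 7/3 (w = 5/3 + (⅓)*2 = 5/3 + ⅔ = 7/3 ≈ 2.3333)
K = -14/3 (K = (7/3)*(-2) = -14/3 ≈ -4.6667)
J(B) = (-9 + B)*(18 + B² - 9*B) (J(B) = (-9 + B)*(B + (18 + B² - 10*B)) = (-9 + B)*(18 + B² - 9*B))
J(K)*b = (-162 + (-14/3)³ - 18*(-14/3)² + 99*(-14/3))*(-11) = (-162 - 2744/27 - 18*196/9 - 462)*(-11) = (-162 - 2744/27 - 392 - 462)*(-11) = -30176/27*(-11) = 331936/27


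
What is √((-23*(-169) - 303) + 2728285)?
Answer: 3*√303541 ≈ 1652.8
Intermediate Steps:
√((-23*(-169) - 303) + 2728285) = √((3887 - 303) + 2728285) = √(3584 + 2728285) = √2731869 = 3*√303541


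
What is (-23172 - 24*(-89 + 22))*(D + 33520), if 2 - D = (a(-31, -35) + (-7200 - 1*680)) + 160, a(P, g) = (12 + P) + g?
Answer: -890506944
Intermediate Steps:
a(P, g) = 12 + P + g
D = 7776 (D = 2 - (((12 - 31 - 35) + (-7200 - 1*680)) + 160) = 2 - ((-54 + (-7200 - 680)) + 160) = 2 - ((-54 - 7880) + 160) = 2 - (-7934 + 160) = 2 - 1*(-7774) = 2 + 7774 = 7776)
(-23172 - 24*(-89 + 22))*(D + 33520) = (-23172 - 24*(-89 + 22))*(7776 + 33520) = (-23172 - 24*(-67))*41296 = (-23172 + 1608)*41296 = -21564*41296 = -890506944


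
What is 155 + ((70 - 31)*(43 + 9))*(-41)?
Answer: -82993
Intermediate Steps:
155 + ((70 - 31)*(43 + 9))*(-41) = 155 + (39*52)*(-41) = 155 + 2028*(-41) = 155 - 83148 = -82993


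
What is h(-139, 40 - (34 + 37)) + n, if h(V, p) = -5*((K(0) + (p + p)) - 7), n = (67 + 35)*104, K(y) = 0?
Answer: 10953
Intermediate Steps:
n = 10608 (n = 102*104 = 10608)
h(V, p) = 35 - 10*p (h(V, p) = -5*((0 + (p + p)) - 7) = -5*((0 + 2*p) - 7) = -5*(2*p - 7) = -5*(-7 + 2*p) = 35 - 10*p)
h(-139, 40 - (34 + 37)) + n = (35 - 10*(40 - (34 + 37))) + 10608 = (35 - 10*(40 - 1*71)) + 10608 = (35 - 10*(40 - 71)) + 10608 = (35 - 10*(-31)) + 10608 = (35 + 310) + 10608 = 345 + 10608 = 10953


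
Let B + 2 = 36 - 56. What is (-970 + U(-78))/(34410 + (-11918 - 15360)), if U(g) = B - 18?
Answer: -505/3566 ≈ -0.14162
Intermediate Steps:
B = -22 (B = -2 + (36 - 56) = -2 - 20 = -22)
U(g) = -40 (U(g) = -22 - 18 = -40)
(-970 + U(-78))/(34410 + (-11918 - 15360)) = (-970 - 40)/(34410 + (-11918 - 15360)) = -1010/(34410 - 27278) = -1010/7132 = -1010*1/7132 = -505/3566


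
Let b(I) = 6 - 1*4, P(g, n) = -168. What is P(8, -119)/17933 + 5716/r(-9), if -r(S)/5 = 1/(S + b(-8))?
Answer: 717534356/89665 ≈ 8002.4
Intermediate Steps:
b(I) = 2 (b(I) = 6 - 4 = 2)
r(S) = -5/(2 + S) (r(S) = -5/(S + 2) = -5/(2 + S))
P(8, -119)/17933 + 5716/r(-9) = -168/17933 + 5716/((-5/(2 - 9))) = -168*1/17933 + 5716/((-5/(-7))) = -168/17933 + 5716/((-5*(-1/7))) = -168/17933 + 5716/(5/7) = -168/17933 + 5716*(7/5) = -168/17933 + 40012/5 = 717534356/89665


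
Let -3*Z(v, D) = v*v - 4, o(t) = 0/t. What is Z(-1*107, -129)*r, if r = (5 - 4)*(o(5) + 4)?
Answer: -15260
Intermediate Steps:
o(t) = 0
Z(v, D) = 4/3 - v**2/3 (Z(v, D) = -(v*v - 4)/3 = -(v**2 - 4)/3 = -(-4 + v**2)/3 = 4/3 - v**2/3)
r = 4 (r = (5 - 4)*(0 + 4) = 1*4 = 4)
Z(-1*107, -129)*r = (4/3 - (-1*107)**2/3)*4 = (4/3 - 1/3*(-107)**2)*4 = (4/3 - 1/3*11449)*4 = (4/3 - 11449/3)*4 = -3815*4 = -15260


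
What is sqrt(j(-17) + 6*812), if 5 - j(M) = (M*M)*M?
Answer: sqrt(9790) ≈ 98.944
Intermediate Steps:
j(M) = 5 - M**3 (j(M) = 5 - M*M*M = 5 - M**2*M = 5 - M**3)
sqrt(j(-17) + 6*812) = sqrt((5 - 1*(-17)**3) + 6*812) = sqrt((5 - 1*(-4913)) + 4872) = sqrt((5 + 4913) + 4872) = sqrt(4918 + 4872) = sqrt(9790)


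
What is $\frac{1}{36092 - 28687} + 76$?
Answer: $\frac{562781}{7405} \approx 76.0$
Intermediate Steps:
$\frac{1}{36092 - 28687} + 76 = \frac{1}{7405} + 76 = \frac{562781}{7405}$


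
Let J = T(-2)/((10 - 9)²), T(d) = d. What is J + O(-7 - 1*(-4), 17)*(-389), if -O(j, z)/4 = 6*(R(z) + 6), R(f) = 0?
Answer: 56014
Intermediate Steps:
O(j, z) = -144 (O(j, z) = -24*(0 + 6) = -24*6 = -4*36 = -144)
J = -2 (J = -2/(10 - 9)² = -2/(1²) = -2/1 = -2*1 = -2)
J + O(-7 - 1*(-4), 17)*(-389) = -2 - 144*(-389) = -2 + 56016 = 56014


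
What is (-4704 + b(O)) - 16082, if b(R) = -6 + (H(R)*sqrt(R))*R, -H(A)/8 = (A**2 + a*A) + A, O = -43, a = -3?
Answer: -20792 + 665640*I*sqrt(43) ≈ -20792.0 + 4.3649e+6*I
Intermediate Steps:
H(A) = -8*A**2 + 16*A (H(A) = -8*((A**2 - 3*A) + A) = -8*(A**2 - 2*A) = -8*A**2 + 16*A)
b(R) = -6 + 8*R**(5/2)*(2 - R) (b(R) = -6 + ((8*R*(2 - R))*sqrt(R))*R = -6 + (8*R**(3/2)*(2 - R))*R = -6 + 8*R**(5/2)*(2 - R))
(-4704 + b(O)) - 16082 = (-4704 + (-6 + 8*(-43)**(5/2)*(2 - 1*(-43)))) - 16082 = (-4704 + (-6 + 8*(1849*I*sqrt(43))*(2 + 43))) - 16082 = (-4704 + (-6 + 8*(1849*I*sqrt(43))*45)) - 16082 = (-4704 + (-6 + 665640*I*sqrt(43))) - 16082 = (-4710 + 665640*I*sqrt(43)) - 16082 = -20792 + 665640*I*sqrt(43)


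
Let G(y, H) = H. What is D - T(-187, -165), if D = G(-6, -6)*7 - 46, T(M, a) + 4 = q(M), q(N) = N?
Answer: 103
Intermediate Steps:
T(M, a) = -4 + M
D = -88 (D = -6*7 - 46 = -42 - 46 = -88)
D - T(-187, -165) = -88 - (-4 - 187) = -88 - 1*(-191) = -88 + 191 = 103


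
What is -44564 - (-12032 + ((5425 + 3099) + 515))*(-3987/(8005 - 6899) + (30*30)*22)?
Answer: 65481887525/1106 ≈ 5.9206e+7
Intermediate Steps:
-44564 - (-12032 + ((5425 + 3099) + 515))*(-3987/(8005 - 6899) + (30*30)*22) = -44564 - (-12032 + (8524 + 515))*(-3987/1106 + 900*22) = -44564 - (-12032 + 9039)*(-3987*1/1106 + 19800) = -44564 - (-2993)*(-3987/1106 + 19800) = -44564 - (-2993)*21894813/1106 = -44564 - 1*(-65531175309/1106) = -44564 + 65531175309/1106 = 65481887525/1106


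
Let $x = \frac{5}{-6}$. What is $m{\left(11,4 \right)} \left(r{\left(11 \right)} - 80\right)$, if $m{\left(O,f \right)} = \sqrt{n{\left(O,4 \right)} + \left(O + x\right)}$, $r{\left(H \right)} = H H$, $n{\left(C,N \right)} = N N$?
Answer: $\frac{41 \sqrt{942}}{6} \approx 209.73$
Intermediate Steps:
$n{\left(C,N \right)} = N^{2}$
$x = - \frac{5}{6}$ ($x = 5 \left(- \frac{1}{6}\right) = - \frac{5}{6} \approx -0.83333$)
$r{\left(H \right)} = H^{2}$
$m{\left(O,f \right)} = \sqrt{\frac{91}{6} + O}$ ($m{\left(O,f \right)} = \sqrt{4^{2} + \left(O - \frac{5}{6}\right)} = \sqrt{16 + \left(- \frac{5}{6} + O\right)} = \sqrt{\frac{91}{6} + O}$)
$m{\left(11,4 \right)} \left(r{\left(11 \right)} - 80\right) = \frac{\sqrt{546 + 36 \cdot 11}}{6} \left(11^{2} - 80\right) = \frac{\sqrt{546 + 396}}{6} \left(121 - 80\right) = \frac{\sqrt{942}}{6} \cdot 41 = \frac{41 \sqrt{942}}{6}$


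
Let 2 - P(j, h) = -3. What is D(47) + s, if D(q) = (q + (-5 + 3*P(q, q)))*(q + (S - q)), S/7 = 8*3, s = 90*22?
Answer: 11556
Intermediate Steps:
s = 1980
P(j, h) = 5 (P(j, h) = 2 - 1*(-3) = 2 + 3 = 5)
S = 168 (S = 7*(8*3) = 7*24 = 168)
D(q) = 1680 + 168*q (D(q) = (q + (-5 + 3*5))*(q + (168 - q)) = (q + (-5 + 15))*168 = (q + 10)*168 = (10 + q)*168 = 1680 + 168*q)
D(47) + s = (1680 + 168*47) + 1980 = (1680 + 7896) + 1980 = 9576 + 1980 = 11556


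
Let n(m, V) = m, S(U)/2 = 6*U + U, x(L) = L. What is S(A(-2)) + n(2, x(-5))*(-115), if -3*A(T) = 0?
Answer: -230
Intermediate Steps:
A(T) = 0 (A(T) = -⅓*0 = 0)
S(U) = 14*U (S(U) = 2*(6*U + U) = 2*(7*U) = 14*U)
S(A(-2)) + n(2, x(-5))*(-115) = 14*0 + 2*(-115) = 0 - 230 = -230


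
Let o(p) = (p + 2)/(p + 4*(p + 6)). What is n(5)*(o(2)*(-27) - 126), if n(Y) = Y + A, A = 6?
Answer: -24156/17 ≈ -1420.9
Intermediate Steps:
n(Y) = 6 + Y (n(Y) = Y + 6 = 6 + Y)
o(p) = (2 + p)/(24 + 5*p) (o(p) = (2 + p)/(p + 4*(6 + p)) = (2 + p)/(p + (24 + 4*p)) = (2 + p)/(24 + 5*p))
n(5)*(o(2)*(-27) - 126) = (6 + 5)*(((2 + 2)/(24 + 5*2))*(-27) - 126) = 11*((4/(24 + 10))*(-27) - 126) = 11*((4/34)*(-27) - 126) = 11*(((1/34)*4)*(-27) - 126) = 11*((2/17)*(-27) - 126) = 11*(-54/17 - 126) = 11*(-2196/17) = -24156/17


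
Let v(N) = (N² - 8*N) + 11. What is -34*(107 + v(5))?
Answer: -3502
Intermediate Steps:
v(N) = 11 + N² - 8*N
-34*(107 + v(5)) = -34*(107 + (11 + 5² - 8*5)) = -34*(107 + (11 + 25 - 40)) = -34*(107 - 4) = -34*103 = -3502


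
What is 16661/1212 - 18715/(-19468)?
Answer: 21689933/1474701 ≈ 14.708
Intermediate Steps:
16661/1212 - 18715/(-19468) = 16661*(1/1212) - 18715*(-1/19468) = 16661/1212 + 18715/19468 = 21689933/1474701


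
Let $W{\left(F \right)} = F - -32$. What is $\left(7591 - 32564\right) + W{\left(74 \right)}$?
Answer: $-24867$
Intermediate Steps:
$W{\left(F \right)} = 32 + F$ ($W{\left(F \right)} = F + 32 = 32 + F$)
$\left(7591 - 32564\right) + W{\left(74 \right)} = \left(7591 - 32564\right) + \left(32 + 74\right) = -24973 + 106 = -24867$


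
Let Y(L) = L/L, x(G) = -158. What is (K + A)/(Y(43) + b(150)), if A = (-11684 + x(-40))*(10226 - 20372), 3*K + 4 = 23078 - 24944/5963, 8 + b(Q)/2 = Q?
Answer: 716493936622/1699455 ≈ 4.2160e+5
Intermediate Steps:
b(Q) = -16 + 2*Q
Y(L) = 1
K = 45855106/5963 (K = -4/3 + (23078 - 24944/5963)/3 = -4/3 + (⅓)*(137589170/5963) = -4/3 + 137589170/17889 = 45855106/5963 ≈ 7689.9)
A = 120148932 (A = (-11684 - 158)*(10226 - 20372) = -11842*(-10146) = 120148932)
(K + A)/(Y(43) + b(150)) = (45855106/5963 + 120148932)/(1 + (-16 + 2*150)) = 716493936622/(5963*(1 + (-16 + 300))) = 716493936622/(5963*(1 + 284)) = (716493936622/5963)/285 = (716493936622/5963)*(1/285) = 716493936622/1699455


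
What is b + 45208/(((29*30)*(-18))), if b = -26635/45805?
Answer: -124392827/35865315 ≈ -3.4683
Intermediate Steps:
b = -5327/9161 (b = -26635*1/45805 = -5327/9161 ≈ -0.58149)
b + 45208/(((29*30)*(-18))) = -5327/9161 + 45208/(((29*30)*(-18))) = -5327/9161 + 45208/((870*(-18))) = -5327/9161 + 45208/(-15660) = -5327/9161 + 45208*(-1/15660) = -5327/9161 - 11302/3915 = -124392827/35865315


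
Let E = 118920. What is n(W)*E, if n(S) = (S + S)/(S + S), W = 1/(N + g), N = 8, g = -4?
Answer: 118920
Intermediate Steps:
W = 1/4 (W = 1/(8 - 4) = 1/4 ≈ 0.25000)
n(S) = 1 (n(S) = (2*S)/((2*S)) = (2*S)*(1/(2*S)) = 1)
n(W)*E = 1*118920 = 118920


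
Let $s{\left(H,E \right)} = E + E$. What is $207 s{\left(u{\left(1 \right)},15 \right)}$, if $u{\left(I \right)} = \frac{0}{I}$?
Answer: $6210$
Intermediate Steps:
$u{\left(I \right)} = 0$
$s{\left(H,E \right)} = 2 E$
$207 s{\left(u{\left(1 \right)},15 \right)} = 207 \cdot 2 \cdot 15 = 207 \cdot 30 = 6210$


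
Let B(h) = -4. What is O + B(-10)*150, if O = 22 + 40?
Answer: -538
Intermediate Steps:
O = 62
O + B(-10)*150 = 62 - 4*150 = 62 - 600 = -538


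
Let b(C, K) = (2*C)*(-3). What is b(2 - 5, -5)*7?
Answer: 126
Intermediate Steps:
b(C, K) = -6*C
b(2 - 5, -5)*7 = -6*(2 - 5)*7 = -6*(-3)*7 = 18*7 = 126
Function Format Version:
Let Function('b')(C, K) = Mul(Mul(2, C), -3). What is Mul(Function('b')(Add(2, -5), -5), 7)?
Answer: 126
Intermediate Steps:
Function('b')(C, K) = Mul(-6, C)
Mul(Function('b')(Add(2, -5), -5), 7) = Mul(Mul(-6, Add(2, -5)), 7) = Mul(Mul(-6, -3), 7) = Mul(18, 7) = 126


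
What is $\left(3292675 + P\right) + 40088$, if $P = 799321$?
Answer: $4132084$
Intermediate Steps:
$\left(3292675 + P\right) + 40088 = \left(3292675 + 799321\right) + 40088 = 4091996 + 40088 = 4132084$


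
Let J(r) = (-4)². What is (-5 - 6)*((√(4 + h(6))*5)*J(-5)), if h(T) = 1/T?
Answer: -2200*√6/3 ≈ -1796.3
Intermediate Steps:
J(r) = 16
(-5 - 6)*((√(4 + h(6))*5)*J(-5)) = (-5 - 6)*((√(4 + 1/6)*5)*16) = -11*√(4 + ⅙)*5*16 = -11*√(25/6)*5*16 = -11*(5*√6/6)*5*16 = -11*25*√6/6*16 = -2200*√6/3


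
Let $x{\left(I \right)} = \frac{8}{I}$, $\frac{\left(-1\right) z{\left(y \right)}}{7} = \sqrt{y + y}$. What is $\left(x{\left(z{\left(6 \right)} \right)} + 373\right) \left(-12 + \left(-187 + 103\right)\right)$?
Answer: $-35808 + \frac{128 \sqrt{3}}{7} \approx -35776.0$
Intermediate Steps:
$z{\left(y \right)} = - 7 \sqrt{2} \sqrt{y}$ ($z{\left(y \right)} = - 7 \sqrt{y + y} = - 7 \sqrt{2 y} = - 7 \sqrt{2} \sqrt{y}$)
$\left(x{\left(z{\left(6 \right)} \right)} + 373\right) \left(-12 + \left(-187 + 103\right)\right) = \left(\frac{8}{\left(-7\right) \sqrt{2} \sqrt{6}} + 373\right) \left(-12 + \left(-187 + 103\right)\right) = \left(\frac{8}{\left(-14\right) \sqrt{3}} + 373\right) \left(-12 - 84\right) = \left(8 \left(- \frac{\sqrt{3}}{42}\right) + 373\right) \left(-96\right) = \left(- \frac{4 \sqrt{3}}{21} + 373\right) \left(-96\right) = \left(373 - \frac{4 \sqrt{3}}{21}\right) \left(-96\right) = -35808 + \frac{128 \sqrt{3}}{7}$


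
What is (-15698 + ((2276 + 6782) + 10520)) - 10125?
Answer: -6245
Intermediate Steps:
(-15698 + ((2276 + 6782) + 10520)) - 10125 = (-15698 + (9058 + 10520)) - 10125 = (-15698 + 19578) - 10125 = 3880 - 10125 = -6245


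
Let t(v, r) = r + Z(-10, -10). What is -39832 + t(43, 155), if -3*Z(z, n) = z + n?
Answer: -119011/3 ≈ -39670.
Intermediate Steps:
Z(z, n) = -n/3 - z/3 (Z(z, n) = -(z + n)/3 = -(n + z)/3 = -n/3 - z/3)
t(v, r) = 20/3 + r (t(v, r) = r + (-⅓*(-10) - ⅓*(-10)) = r + (10/3 + 10/3) = r + 20/3 = 20/3 + r)
-39832 + t(43, 155) = -39832 + (20/3 + 155) = -39832 + 485/3 = -119011/3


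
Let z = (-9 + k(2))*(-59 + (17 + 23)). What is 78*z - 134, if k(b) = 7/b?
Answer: 8017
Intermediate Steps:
z = 209/2 (z = (-9 + 7/2)*(-59 + (17 + 23)) = (-9 + 7*(½))*(-59 + 40) = (-9 + 7/2)*(-19) = -11/2*(-19) = 209/2 ≈ 104.50)
78*z - 134 = 78*(209/2) - 134 = 8151 - 134 = 8017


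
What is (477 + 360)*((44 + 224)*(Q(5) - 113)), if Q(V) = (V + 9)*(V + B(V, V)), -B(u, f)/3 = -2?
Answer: 9196956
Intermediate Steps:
B(u, f) = 6 (B(u, f) = -3*(-2) = 6)
Q(V) = (6 + V)*(9 + V) (Q(V) = (V + 9)*(V + 6) = (9 + V)*(6 + V) = (6 + V)*(9 + V))
(477 + 360)*((44 + 224)*(Q(5) - 113)) = (477 + 360)*((44 + 224)*((54 + 5**2 + 15*5) - 113)) = 837*(268*((54 + 25 + 75) - 113)) = 837*(268*(154 - 113)) = 837*(268*41) = 837*10988 = 9196956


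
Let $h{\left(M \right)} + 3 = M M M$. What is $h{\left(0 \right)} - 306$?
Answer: $-309$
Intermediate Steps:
$h{\left(M \right)} = -3 + M^{3}$ ($h{\left(M \right)} = -3 + M M M = -3 + M^{2} M = -3 + M^{3}$)
$h{\left(0 \right)} - 306 = \left(-3 + 0^{3}\right) - 306 = \left(-3 + 0\right) - 306 = -3 - 306 = -309$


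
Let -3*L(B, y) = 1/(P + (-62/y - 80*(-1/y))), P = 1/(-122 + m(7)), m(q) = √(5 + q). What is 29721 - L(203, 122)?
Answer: 95804170477/3223191 + 7442*√3/3223191 ≈ 29723.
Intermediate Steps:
P = 1/(-122 + 2*√3) (P = 1/(-122 + √(5 + 7)) = 1/(-122 + √12) = 1/(-122 + 2*√3) ≈ -0.0084363)
L(B, y) = -1/(3*(-61/7436 + 18/y - √3/7436)) (L(B, y) = -1/(3*((-61/7436 - √3/7436) + (-62/y - 80*(-1/y)))) = -1/(3*((-61/7436 - √3/7436) + (-62/y - (-80)/y))) = -1/(3*((-61/7436 - √3/7436) + (-62/y + 80/y))) = -1/(3*((-61/7436 - √3/7436) + 18/y)) = -1/(3*(-61/7436 + 18/y - √3/7436)))
29721 - L(203, 122) = 29721 - 2*122*(61 - √3)/(3*(-2196 + 122 + 36*√3)) = 29721 - 2*122*(61 - √3)/(3*(-2074 + 36*√3)) = 29721 - 244*(61 - √3)/(3*(-2074 + 36*√3))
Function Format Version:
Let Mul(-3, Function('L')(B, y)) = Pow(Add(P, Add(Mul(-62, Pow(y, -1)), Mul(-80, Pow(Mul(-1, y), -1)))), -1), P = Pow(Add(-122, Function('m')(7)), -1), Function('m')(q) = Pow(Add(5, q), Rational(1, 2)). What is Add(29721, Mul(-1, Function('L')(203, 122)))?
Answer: Add(Rational(95804170477, 3223191), Mul(Rational(7442, 3223191), Pow(3, Rational(1, 2)))) ≈ 29723.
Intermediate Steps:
P = Pow(Add(-122, Mul(2, Pow(3, Rational(1, 2)))), -1) (P = Pow(Add(-122, Pow(Add(5, 7), Rational(1, 2))), -1) = Pow(Add(-122, Pow(12, Rational(1, 2))), -1) = Pow(Add(-122, Mul(2, Pow(3, Rational(1, 2)))), -1) ≈ -0.0084363)
Function('L')(B, y) = Mul(Rational(-1, 3), Pow(Add(Rational(-61, 7436), Mul(18, Pow(y, -1)), Mul(Rational(-1, 7436), Pow(3, Rational(1, 2)))), -1)) (Function('L')(B, y) = Mul(Rational(-1, 3), Pow(Add(Add(Rational(-61, 7436), Mul(Rational(-1, 7436), Pow(3, Rational(1, 2)))), Add(Mul(-62, Pow(y, -1)), Mul(-80, Pow(Mul(-1, y), -1)))), -1)) = Mul(Rational(-1, 3), Pow(Add(Add(Rational(-61, 7436), Mul(Rational(-1, 7436), Pow(3, Rational(1, 2)))), Add(Mul(-62, Pow(y, -1)), Mul(-80, Mul(-1, Pow(y, -1))))), -1)) = Mul(Rational(-1, 3), Pow(Add(Add(Rational(-61, 7436), Mul(Rational(-1, 7436), Pow(3, Rational(1, 2)))), Add(Mul(-62, Pow(y, -1)), Mul(80, Pow(y, -1)))), -1)) = Mul(Rational(-1, 3), Pow(Add(Add(Rational(-61, 7436), Mul(Rational(-1, 7436), Pow(3, Rational(1, 2)))), Mul(18, Pow(y, -1))), -1)) = Mul(Rational(-1, 3), Pow(Add(Rational(-61, 7436), Mul(18, Pow(y, -1)), Mul(Rational(-1, 7436), Pow(3, Rational(1, 2)))), -1)))
Add(29721, Mul(-1, Function('L')(203, 122))) = Add(29721, Mul(-1, Mul(Rational(2, 3), 122, Pow(Add(-2196, 122, Mul(36, Pow(3, Rational(1, 2)))), -1), Add(61, Mul(-1, Pow(3, Rational(1, 2))))))) = Add(29721, Mul(-1, Mul(Rational(2, 3), 122, Pow(Add(-2074, Mul(36, Pow(3, Rational(1, 2)))), -1), Add(61, Mul(-1, Pow(3, Rational(1, 2))))))) = Add(29721, Mul(-1, Mul(Rational(244, 3), Pow(Add(-2074, Mul(36, Pow(3, Rational(1, 2)))), -1), Add(61, Mul(-1, Pow(3, Rational(1, 2))))))) = Add(29721, Mul(Rational(-244, 3), Pow(Add(-2074, Mul(36, Pow(3, Rational(1, 2)))), -1), Add(61, Mul(-1, Pow(3, Rational(1, 2))))))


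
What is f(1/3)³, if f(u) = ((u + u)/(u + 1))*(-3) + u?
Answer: -343/216 ≈ -1.5880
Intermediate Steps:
f(u) = u - 6*u/(1 + u) (f(u) = ((2*u)/(1 + u))*(-3) + u = (2*u/(1 + u))*(-3) + u = -6*u/(1 + u) + u = u - 6*u/(1 + u))
f(1/3)³ = ((-5 + 1/3)/(3*(1 + 1/3)))³ = ((-5 + ⅓)/(3*(1 + ⅓)))³ = ((⅓)*(-14/3)/(4/3))³ = ((⅓)*(¾)*(-14/3))³ = (-7/6)³ = -343/216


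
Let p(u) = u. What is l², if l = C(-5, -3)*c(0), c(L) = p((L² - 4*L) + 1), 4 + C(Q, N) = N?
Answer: 49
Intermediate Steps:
C(Q, N) = -4 + N
c(L) = 1 + L² - 4*L (c(L) = (L² - 4*L) + 1 = 1 + L² - 4*L)
l = -7 (l = (-4 - 3)*(1 + 0² - 4*0) = -7*(1 + 0 + 0) = -7*1 = -7)
l² = (-7)² = 49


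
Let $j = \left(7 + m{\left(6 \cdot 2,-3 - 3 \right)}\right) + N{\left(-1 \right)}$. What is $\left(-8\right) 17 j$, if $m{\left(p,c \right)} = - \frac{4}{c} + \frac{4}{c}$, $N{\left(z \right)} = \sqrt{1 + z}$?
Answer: $-952$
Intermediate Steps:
$m{\left(p,c \right)} = 0$
$j = 7$ ($j = \left(7 + 0\right) + \sqrt{1 - 1} = 7 + \sqrt{0} = 7 + 0 = 7$)
$\left(-8\right) 17 j = \left(-8\right) 17 \cdot 7 = \left(-136\right) 7 = -952$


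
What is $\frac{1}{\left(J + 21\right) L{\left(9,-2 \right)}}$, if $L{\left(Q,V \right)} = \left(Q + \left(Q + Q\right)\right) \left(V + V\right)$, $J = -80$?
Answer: $\frac{1}{6372} \approx 0.00015694$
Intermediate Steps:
$L{\left(Q,V \right)} = 6 Q V$ ($L{\left(Q,V \right)} = \left(Q + 2 Q\right) 2 V = 3 Q 2 V = 6 Q V$)
$\frac{1}{\left(J + 21\right) L{\left(9,-2 \right)}} = \frac{1}{\left(-80 + 21\right) 6 \cdot 9 \left(-2\right)} = \frac{1}{\left(-59\right) \left(-108\right)} = \frac{1}{6372}$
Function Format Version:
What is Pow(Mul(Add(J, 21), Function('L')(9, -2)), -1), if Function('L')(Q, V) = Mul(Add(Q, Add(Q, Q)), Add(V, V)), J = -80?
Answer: Rational(1, 6372) ≈ 0.00015694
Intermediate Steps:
Function('L')(Q, V) = Mul(6, Q, V) (Function('L')(Q, V) = Mul(Add(Q, Mul(2, Q)), Mul(2, V)) = Mul(Mul(3, Q), Mul(2, V)) = Mul(6, Q, V))
Pow(Mul(Add(J, 21), Function('L')(9, -2)), -1) = Pow(Mul(Add(-80, 21), Mul(6, 9, -2)), -1) = Pow(Mul(-59, -108), -1) = Pow(6372, -1) = Rational(1, 6372)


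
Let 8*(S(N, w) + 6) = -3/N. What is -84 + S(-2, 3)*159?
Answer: -16131/16 ≈ -1008.2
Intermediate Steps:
S(N, w) = -6 - 3/(8*N) (S(N, w) = -6 + (-3/N)/8 = -6 - 3/(8*N))
-84 + S(-2, 3)*159 = -84 + (-6 - 3/8/(-2))*159 = -84 + (-6 - 3/8*(-1/2))*159 = -84 + (-6 + 3/16)*159 = -84 - 93/16*159 = -84 - 14787/16 = -16131/16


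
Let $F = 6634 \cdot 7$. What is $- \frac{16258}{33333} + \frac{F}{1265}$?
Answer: $\frac{1527351484}{42166245} \approx 36.222$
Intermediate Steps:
$F = 46438$
$- \frac{16258}{33333} + \frac{F}{1265} = - \frac{16258}{33333} + \frac{46438}{1265} = \frac{1527351484}{42166245}$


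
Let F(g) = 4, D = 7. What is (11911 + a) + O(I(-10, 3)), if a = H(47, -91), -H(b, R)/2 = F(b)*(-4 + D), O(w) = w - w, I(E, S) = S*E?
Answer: 11887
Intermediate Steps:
I(E, S) = E*S
O(w) = 0
H(b, R) = -24 (H(b, R) = -8*(-4 + 7) = -8*3 = -2*12 = -24)
a = -24
(11911 + a) + O(I(-10, 3)) = (11911 - 24) + 0 = 11887 + 0 = 11887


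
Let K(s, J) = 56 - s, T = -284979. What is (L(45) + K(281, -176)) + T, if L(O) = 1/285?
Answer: -81283139/285 ≈ -2.8520e+5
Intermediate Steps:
L(O) = 1/285
(L(45) + K(281, -176)) + T = (1/285 + (56 - 1*281)) - 284979 = (1/285 + (56 - 281)) - 284979 = (1/285 - 225) - 284979 = -64124/285 - 284979 = -81283139/285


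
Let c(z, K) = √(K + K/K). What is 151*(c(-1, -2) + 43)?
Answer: 6493 + 151*I ≈ 6493.0 + 151.0*I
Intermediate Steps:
c(z, K) = √(1 + K) (c(z, K) = √(K + 1) = √(1 + K))
151*(c(-1, -2) + 43) = 151*(√(1 - 2) + 43) = 151*(√(-1) + 43) = 151*(I + 43) = 151*(43 + I) = 6493 + 151*I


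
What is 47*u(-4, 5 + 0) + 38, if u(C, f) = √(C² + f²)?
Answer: 38 + 47*√41 ≈ 338.95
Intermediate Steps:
47*u(-4, 5 + 0) + 38 = 47*√((-4)² + (5 + 0)²) + 38 = 47*√(16 + 5²) + 38 = 47*√(16 + 25) + 38 = 47*√41 + 38 = 38 + 47*√41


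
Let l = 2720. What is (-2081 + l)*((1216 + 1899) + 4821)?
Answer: 5071104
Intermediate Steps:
(-2081 + l)*((1216 + 1899) + 4821) = (-2081 + 2720)*((1216 + 1899) + 4821) = 639*(3115 + 4821) = 639*7936 = 5071104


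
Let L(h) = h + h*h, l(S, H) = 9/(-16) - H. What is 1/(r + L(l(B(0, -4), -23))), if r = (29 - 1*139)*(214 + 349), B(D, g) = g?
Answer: -256/15719455 ≈ -1.6286e-5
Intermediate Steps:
l(S, H) = -9/16 - H (l(S, H) = 9*(-1/16) - H = -9/16 - H)
r = -61930 (r = (29 - 139)*563 = -110*563 = -61930)
L(h) = h + h**2
1/(r + L(l(B(0, -4), -23))) = 1/(-61930 + (-9/16 - 1*(-23))*(1 + (-9/16 - 1*(-23)))) = 1/(-61930 + (-9/16 + 23)*(1 + (-9/16 + 23))) = 1/(-61930 + 359*(1 + 359/16)/16) = 1/(-61930 + (359/16)*(375/16)) = 1/(-61930 + 134625/256) = 1/(-15719455/256) = -256/15719455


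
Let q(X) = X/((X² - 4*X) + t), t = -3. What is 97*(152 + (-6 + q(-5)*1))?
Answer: 594319/42 ≈ 14150.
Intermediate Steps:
q(X) = X/(-3 + X² - 4*X) (q(X) = X/((X² - 4*X) - 3) = X/(-3 + X² - 4*X))
97*(152 + (-6 + q(-5)*1)) = 97*(152 + (-6 - 5/(-3 + (-5)² - 4*(-5))*1)) = 97*(152 + (-6 - 5/(-3 + 25 + 20)*1)) = 97*(152 + (-6 - 5/42*1)) = 97*(152 + (-6 - 5/42)) = 97*(152 - 257/42) = 97*(6127/42) = 594319/42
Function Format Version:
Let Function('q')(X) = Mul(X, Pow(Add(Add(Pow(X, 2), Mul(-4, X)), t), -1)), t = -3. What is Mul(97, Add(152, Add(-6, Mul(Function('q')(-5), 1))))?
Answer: Rational(594319, 42) ≈ 14150.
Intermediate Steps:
Function('q')(X) = Mul(X, Pow(Add(-3, Pow(X, 2), Mul(-4, X)), -1)) (Function('q')(X) = Mul(X, Pow(Add(Add(Pow(X, 2), Mul(-4, X)), -3), -1)) = Mul(X, Pow(Add(-3, Pow(X, 2), Mul(-4, X)), -1)))
Mul(97, Add(152, Add(-6, Mul(Function('q')(-5), 1)))) = Mul(97, Add(152, Add(-6, Mul(Mul(-5, Pow(Add(-3, Pow(-5, 2), Mul(-4, -5)), -1)), 1)))) = Mul(97, Add(152, Add(-6, Mul(Mul(-5, Pow(Add(-3, 25, 20), -1)), 1)))) = Mul(97, Add(152, Add(-6, Mul(Mul(-5, Pow(42, -1)), 1)))) = Mul(97, Add(152, Add(-6, Mul(Mul(-5, Rational(1, 42)), 1)))) = Mul(97, Add(152, Add(-6, Mul(Rational(-5, 42), 1)))) = Mul(97, Add(152, Add(-6, Rational(-5, 42)))) = Mul(97, Add(152, Rational(-257, 42))) = Mul(97, Rational(6127, 42)) = Rational(594319, 42)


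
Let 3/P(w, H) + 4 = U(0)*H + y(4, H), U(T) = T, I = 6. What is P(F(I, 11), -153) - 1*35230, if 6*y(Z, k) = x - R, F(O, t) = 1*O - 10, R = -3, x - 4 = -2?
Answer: -669388/19 ≈ -35231.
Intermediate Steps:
x = 2 (x = 4 - 2 = 2)
F(O, t) = -10 + O (F(O, t) = O - 10 = -10 + O)
y(Z, k) = 5/6 (y(Z, k) = (2 - 1*(-3))/6 = (2 + 3)/6 = (1/6)*5 = 5/6)
P(w, H) = -18/19 (P(w, H) = 3/(-4 + (0*H + 5/6)) = 3/(-4 + (0 + 5/6)) = 3/(-4 + 5/6) = 3/(-19/6) = 3*(-6/19) = -18/19)
P(F(I, 11), -153) - 1*35230 = -18/19 - 1*35230 = -18/19 - 35230 = -669388/19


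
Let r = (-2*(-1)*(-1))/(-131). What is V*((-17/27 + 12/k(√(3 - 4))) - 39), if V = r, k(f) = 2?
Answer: -1816/3537 ≈ -0.51343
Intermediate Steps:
r = 2/131 (r = (2*(-1))*(-1/131) = -2*(-1/131) = 2/131 ≈ 0.015267)
V = 2/131 ≈ 0.015267
V*((-17/27 + 12/k(√(3 - 4))) - 39) = 2*((-17/27 + 12/2) - 39)/131 = 2*((-17*1/27 + 12*(½)) - 39)/131 = 2*((-17/27 + 6) - 39)/131 = 2*(145/27 - 39)/131 = (2/131)*(-908/27) = -1816/3537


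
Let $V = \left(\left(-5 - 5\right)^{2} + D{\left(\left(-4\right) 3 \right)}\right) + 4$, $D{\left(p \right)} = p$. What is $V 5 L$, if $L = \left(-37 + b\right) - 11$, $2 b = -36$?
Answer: $-30360$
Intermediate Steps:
$b = -18$ ($b = \frac{1}{2} \left(-36\right) = -18$)
$L = -66$ ($L = \left(-37 - 18\right) - 11 = -55 - 11 = -66$)
$V = 92$ ($V = \left(\left(-5 - 5\right)^{2} - 12\right) + 4 = \left(\left(-10\right)^{2} - 12\right) + 4 = \left(100 - 12\right) + 4 = 88 + 4 = 92$)
$V 5 L = 92 \cdot 5 \left(-66\right) = 460 \left(-66\right) = -30360$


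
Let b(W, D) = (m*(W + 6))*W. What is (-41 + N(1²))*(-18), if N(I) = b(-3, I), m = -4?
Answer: 90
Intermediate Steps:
b(W, D) = W*(-24 - 4*W) (b(W, D) = (-4*(W + 6))*W = (-4*(6 + W))*W = (-24 - 4*W)*W = W*(-24 - 4*W))
N(I) = 36 (N(I) = -4*(-3)*(6 - 3) = -4*(-3)*3 = 36)
(-41 + N(1²))*(-18) = (-41 + 36)*(-18) = -5*(-18) = 90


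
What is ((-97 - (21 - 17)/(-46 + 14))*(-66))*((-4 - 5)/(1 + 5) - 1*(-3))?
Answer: 76725/8 ≈ 9590.6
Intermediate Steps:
((-97 - (21 - 17)/(-46 + 14))*(-66))*((-4 - 5)/(1 + 5) - 1*(-3)) = ((-97 - 4/(-32))*(-66))*(-9/6 + 3) = ((-97 - 4*(-1)/32)*(-66))*(-9*⅙ + 3) = ((-97 - 1*(-⅛))*(-66))*(-3/2 + 3) = ((-97 + ⅛)*(-66))*(3/2) = -775/8*(-66)*(3/2) = (25575/4)*(3/2) = 76725/8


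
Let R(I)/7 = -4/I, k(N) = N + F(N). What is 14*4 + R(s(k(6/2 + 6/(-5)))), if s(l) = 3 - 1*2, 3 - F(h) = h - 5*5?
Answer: 28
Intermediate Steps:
F(h) = 28 - h (F(h) = 3 - (h - 5*5) = 3 - (h - 25) = 3 - (-25 + h) = 3 + (25 - h) = 28 - h)
k(N) = 28 (k(N) = N + (28 - N) = 28)
s(l) = 1 (s(l) = 3 - 2 = 1)
R(I) = -28/I (R(I) = 7*(-4/I) = -28/I)
14*4 + R(s(k(6/2 + 6/(-5)))) = 14*4 - 28/1 = 56 - 28*1 = 56 - 28 = 28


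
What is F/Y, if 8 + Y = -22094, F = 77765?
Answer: -77765/22102 ≈ -3.5185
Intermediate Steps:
Y = -22102 (Y = -8 - 22094 = -22102)
F/Y = 77765/(-22102) = 77765*(-1/22102) = -77765/22102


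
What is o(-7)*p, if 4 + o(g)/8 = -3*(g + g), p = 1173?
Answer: 356592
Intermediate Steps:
o(g) = -32 - 48*g (o(g) = -32 + 8*(-3*(g + g)) = -32 + 8*(-6*g) = -32 - 48*g)
o(-7)*p = (-32 - 48*(-7))*1173 = (-32 + 336)*1173 = 304*1173 = 356592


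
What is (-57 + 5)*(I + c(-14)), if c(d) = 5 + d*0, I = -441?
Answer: 22672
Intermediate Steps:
c(d) = 5 (c(d) = 5 + 0 = 5)
(-57 + 5)*(I + c(-14)) = (-57 + 5)*(-441 + 5) = -52*(-436) = 22672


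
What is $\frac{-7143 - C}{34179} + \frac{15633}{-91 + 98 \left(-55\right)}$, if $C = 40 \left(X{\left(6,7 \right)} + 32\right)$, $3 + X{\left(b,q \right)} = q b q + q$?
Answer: $- \frac{7973090}{2312779} \approx -3.4474$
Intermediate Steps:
$X{\left(b,q \right)} = -3 + q + b q^{2}$ ($X{\left(b,q \right)} = -3 + \left(q b q + q\right) = -3 + \left(b q q + q\right) = -3 + \left(b q^{2} + q\right) = -3 + \left(q + b q^{2}\right) = -3 + q + b q^{2}$)
$C = 13200$ ($C = 40 \left(\left(-3 + 7 + 6 \cdot 7^{2}\right) + 32\right) = 40 \left(\left(-3 + 7 + 6 \cdot 49\right) + 32\right) = 40 \left(\left(-3 + 7 + 294\right) + 32\right) = 40 \left(298 + 32\right) = 40 \cdot 330 = 13200$)
$\frac{-7143 - C}{34179} + \frac{15633}{-91 + 98 \left(-55\right)} = \frac{-7143 - 13200}{34179} + \frac{15633}{-91 + 98 \left(-55\right)} = \left(-7143 - 13200\right) \frac{1}{34179} + \frac{15633}{-91 - 5390} = \left(-20343\right) \frac{1}{34179} + \frac{15633}{-5481} = - \frac{6781}{11393} + 15633 \left(- \frac{1}{5481}\right) = - \frac{6781}{11393} - \frac{579}{203} = - \frac{7973090}{2312779}$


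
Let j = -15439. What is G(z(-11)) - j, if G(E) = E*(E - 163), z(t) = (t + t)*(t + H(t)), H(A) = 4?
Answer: 14053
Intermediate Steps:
z(t) = 2*t*(4 + t) (z(t) = (t + t)*(t + 4) = (2*t)*(4 + t) = 2*t*(4 + t))
G(E) = E*(-163 + E)
G(z(-11)) - j = (2*(-11)*(4 - 11))*(-163 + 2*(-11)*(4 - 11)) - 1*(-15439) = (2*(-11)*(-7))*(-163 + 2*(-11)*(-7)) + 15439 = 154*(-163 + 154) + 15439 = 154*(-9) + 15439 = -1386 + 15439 = 14053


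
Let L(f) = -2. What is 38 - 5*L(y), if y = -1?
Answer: 48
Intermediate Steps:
38 - 5*L(y) = 38 - 5*(-2) = 38 + 10 = 48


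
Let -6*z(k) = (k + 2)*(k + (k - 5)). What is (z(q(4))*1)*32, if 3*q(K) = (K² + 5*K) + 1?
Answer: -40592/27 ≈ -1503.4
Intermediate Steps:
q(K) = ⅓ + K²/3 + 5*K/3 (q(K) = ((K² + 5*K) + 1)/3 = (1 + K² + 5*K)/3 = ⅓ + K²/3 + 5*K/3)
z(k) = -(-5 + 2*k)*(2 + k)/6 (z(k) = -(k + 2)*(k + (k - 5))/6 = -(2 + k)*(k + (-5 + k))/6 = -(2 + k)*(-5 + 2*k)/6 = -(-5 + 2*k)*(2 + k)/6)
(z(q(4))*1)*32 = ((5/3 - (⅓ + (⅓)*4² + (5/3)*4)²/3 + (⅓ + (⅓)*4² + (5/3)*4)/6)*1)*32 = ((5/3 - (⅓ + (⅓)*16 + 20/3)²/3 + (⅓ + (⅓)*16 + 20/3)/6)*1)*32 = ((5/3 - (⅓ + 16/3 + 20/3)²/3 + (⅓ + 16/3 + 20/3)/6)*1)*32 = ((5/3 - (37/3)²/3 + (⅙)*(37/3))*1)*32 = ((5/3 - ⅓*1369/9 + 37/18)*1)*32 = ((5/3 - 1369/27 + 37/18)*1)*32 = -2537/54*1*32 = -2537/54*32 = -40592/27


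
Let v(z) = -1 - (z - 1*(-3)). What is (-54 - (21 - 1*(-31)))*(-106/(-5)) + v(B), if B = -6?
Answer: -11226/5 ≈ -2245.2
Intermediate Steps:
v(z) = -4 - z (v(z) = -1 - (z + 3) = -1 - (3 + z) = -1 + (-3 - z) = -4 - z)
(-54 - (21 - 1*(-31)))*(-106/(-5)) + v(B) = (-54 - (21 - 1*(-31)))*(-106/(-5)) + (-4 - 1*(-6)) = (-54 - (21 + 31))*(-106*(-⅕)) + (-4 + 6) = (-54 - 1*52)*(106/5) + 2 = (-54 - 52)*(106/5) + 2 = -106*106/5 + 2 = -11236/5 + 2 = -11226/5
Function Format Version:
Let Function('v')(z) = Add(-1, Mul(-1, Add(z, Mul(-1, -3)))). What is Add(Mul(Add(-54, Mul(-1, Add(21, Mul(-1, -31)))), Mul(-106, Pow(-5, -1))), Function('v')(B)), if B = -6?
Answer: Rational(-11226, 5) ≈ -2245.2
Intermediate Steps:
Function('v')(z) = Add(-4, Mul(-1, z)) (Function('v')(z) = Add(-1, Mul(-1, Add(z, 3))) = Add(-1, Mul(-1, Add(3, z))) = Add(-1, Add(-3, Mul(-1, z))) = Add(-4, Mul(-1, z)))
Add(Mul(Add(-54, Mul(-1, Add(21, Mul(-1, -31)))), Mul(-106, Pow(-5, -1))), Function('v')(B)) = Add(Mul(Add(-54, Mul(-1, Add(21, Mul(-1, -31)))), Mul(-106, Pow(-5, -1))), Add(-4, Mul(-1, -6))) = Add(Mul(Add(-54, Mul(-1, Add(21, 31))), Mul(-106, Rational(-1, 5))), Add(-4, 6)) = Add(Mul(Add(-54, Mul(-1, 52)), Rational(106, 5)), 2) = Add(Mul(Add(-54, -52), Rational(106, 5)), 2) = Add(Mul(-106, Rational(106, 5)), 2) = Add(Rational(-11236, 5), 2) = Rational(-11226, 5)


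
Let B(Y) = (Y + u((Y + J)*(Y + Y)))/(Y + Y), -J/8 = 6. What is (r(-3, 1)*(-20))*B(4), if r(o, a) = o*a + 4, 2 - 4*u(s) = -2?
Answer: -25/2 ≈ -12.500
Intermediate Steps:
J = -48 (J = -8*6 = -48)
u(s) = 1 (u(s) = 1/2 - 1/4*(-2) = 1/2 + 1/2 = 1)
r(o, a) = 4 + a*o (r(o, a) = a*o + 4 = 4 + a*o)
B(Y) = (1 + Y)/(2*Y) (B(Y) = (Y + 1)/(Y + Y) = (1 + Y)/((2*Y)) = (1 + Y)*(1/(2*Y)) = (1 + Y)/(2*Y))
(r(-3, 1)*(-20))*B(4) = ((4 + 1*(-3))*(-20))*((1/2)*(1 + 4)/4) = ((4 - 3)*(-20))*((1/2)*(1/4)*5) = (1*(-20))*(5/8) = -20*5/8 = -25/2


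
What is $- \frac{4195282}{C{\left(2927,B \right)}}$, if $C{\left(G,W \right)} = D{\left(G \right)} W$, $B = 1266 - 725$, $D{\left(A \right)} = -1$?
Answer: $\frac{4195282}{541} \approx 7754.7$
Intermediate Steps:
$B = 541$
$C{\left(G,W \right)} = - W$
$- \frac{4195282}{C{\left(2927,B \right)}} = - \frac{4195282}{\left(-1\right) 541} = - \frac{4195282}{-541} = \left(-4195282\right) \left(- \frac{1}{541}\right) = \frac{4195282}{541}$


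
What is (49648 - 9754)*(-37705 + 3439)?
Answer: -1367007804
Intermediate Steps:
(49648 - 9754)*(-37705 + 3439) = 39894*(-34266) = -1367007804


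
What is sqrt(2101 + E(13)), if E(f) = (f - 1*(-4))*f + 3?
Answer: 5*sqrt(93) ≈ 48.218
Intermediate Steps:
E(f) = 3 + f*(4 + f) (E(f) = (f + 4)*f + 3 = (4 + f)*f + 3 = f*(4 + f) + 3 = 3 + f*(4 + f))
sqrt(2101 + E(13)) = sqrt(2101 + (3 + 13**2 + 4*13)) = sqrt(2101 + (3 + 169 + 52)) = sqrt(2101 + 224) = sqrt(2325) = 5*sqrt(93)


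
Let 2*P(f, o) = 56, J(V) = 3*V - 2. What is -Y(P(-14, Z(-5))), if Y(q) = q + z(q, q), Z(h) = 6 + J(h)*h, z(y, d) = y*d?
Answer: -812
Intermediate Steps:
z(y, d) = d*y
J(V) = -2 + 3*V
Z(h) = 6 + h*(-2 + 3*h) (Z(h) = 6 + (-2 + 3*h)*h = 6 + h*(-2 + 3*h))
P(f, o) = 28 (P(f, o) = (1/2)*56 = 28)
Y(q) = q + q**2 (Y(q) = q + q*q = q + q**2)
-Y(P(-14, Z(-5))) = -28*(1 + 28) = -28*29 = -1*812 = -812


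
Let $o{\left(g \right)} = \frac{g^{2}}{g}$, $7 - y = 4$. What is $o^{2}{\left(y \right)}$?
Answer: $9$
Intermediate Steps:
$y = 3$ ($y = 7 - 4 = 3$)
$o{\left(g \right)} = g$
$o^{2}{\left(y \right)} = 3^{2} = 9$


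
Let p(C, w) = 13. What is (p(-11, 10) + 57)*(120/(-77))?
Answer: -1200/11 ≈ -109.09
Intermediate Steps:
(p(-11, 10) + 57)*(120/(-77)) = (13 + 57)*(120/(-77)) = 70*(120*(-1/77)) = 70*(-120/77) = -1200/11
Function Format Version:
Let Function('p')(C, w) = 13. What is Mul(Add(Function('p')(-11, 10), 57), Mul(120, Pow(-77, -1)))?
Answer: Rational(-1200, 11) ≈ -109.09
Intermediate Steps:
Mul(Add(Function('p')(-11, 10), 57), Mul(120, Pow(-77, -1))) = Mul(Add(13, 57), Mul(120, Pow(-77, -1))) = Mul(70, Mul(120, Rational(-1, 77))) = Mul(70, Rational(-120, 77)) = Rational(-1200, 11)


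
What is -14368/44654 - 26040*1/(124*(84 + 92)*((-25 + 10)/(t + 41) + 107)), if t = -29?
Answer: -23066213/69258354 ≈ -0.33305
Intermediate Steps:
-14368/44654 - 26040*1/(124*(84 + 92)*((-25 + 10)/(t + 41) + 107)) = -14368/44654 - 26040*1/(124*(84 + 92)*((-25 + 10)/(-29 + 41) + 107)) = -14368*1/44654 - 26040*1/(21824*(-15/12 + 107)) = -7184/22327 - 26040*1/(21824*(-15*1/12 + 107)) = -7184/22327 - 26040*1/(21824*(-5/4 + 107)) = -7184/22327 - 26040/(124*(176*(423/4))) = -7184/22327 - 26040/(124*18612) = -7184/22327 - 26040/2307888 = -7184/22327 - 26040*1/2307888 = -7184/22327 - 35/3102 = -23066213/69258354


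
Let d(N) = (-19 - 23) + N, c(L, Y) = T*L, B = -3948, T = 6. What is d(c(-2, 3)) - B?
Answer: 3894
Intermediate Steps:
c(L, Y) = 6*L
d(N) = -42 + N
d(c(-2, 3)) - B = (-42 + 6*(-2)) - 1*(-3948) = (-42 - 12) + 3948 = -54 + 3948 = 3894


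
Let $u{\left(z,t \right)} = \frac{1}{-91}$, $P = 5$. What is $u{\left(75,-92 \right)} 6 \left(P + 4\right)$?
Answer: $- \frac{54}{91} \approx -0.59341$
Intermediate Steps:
$u{\left(z,t \right)} = - \frac{1}{91}$
$u{\left(75,-92 \right)} 6 \left(P + 4\right) = - \frac{6 \left(5 + 4\right)}{91} = - \frac{6 \cdot 9}{91} = \left(- \frac{1}{91}\right) 54 = - \frac{54}{91}$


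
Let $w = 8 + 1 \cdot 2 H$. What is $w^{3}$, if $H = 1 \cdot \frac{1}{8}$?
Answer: $\frac{35937}{64} \approx 561.52$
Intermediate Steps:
$H = \frac{1}{8}$ ($H = 1 \cdot \frac{1}{8} = \frac{1}{8} \approx 0.125$)
$w = \frac{33}{4}$ ($w = 8 + 1 \cdot 2 \cdot \frac{1}{8} = 8 + 2 \cdot \frac{1}{8} = 8 + \frac{1}{4} = \frac{33}{4} \approx 8.25$)
$w^{3} = \left(\frac{33}{4}\right)^{3} = \frac{35937}{64}$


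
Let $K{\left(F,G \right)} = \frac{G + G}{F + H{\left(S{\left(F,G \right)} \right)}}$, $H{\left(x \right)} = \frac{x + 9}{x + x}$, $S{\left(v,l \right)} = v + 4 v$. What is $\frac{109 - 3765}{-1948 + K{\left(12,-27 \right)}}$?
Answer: $\frac{459742}{245501} \approx 1.8727$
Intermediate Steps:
$S{\left(v,l \right)} = 5 v$
$H{\left(x \right)} = \frac{9 + x}{2 x}$
$K{\left(F,G \right)} = \frac{2 G}{F + \frac{9 + 5 F}{10 F}}$ ($K{\left(F,G \right)} = \frac{G + G}{F + \frac{9 + 5 F}{2 \cdot 5 F}} = \frac{2 G}{F + \frac{\frac{1}{5 F} \left(9 + 5 F\right)}{2}} = \frac{2 G}{F + \frac{9 + 5 F}{10 F}}$)
$\frac{109 - 3765}{-1948 + K{\left(12,-27 \right)}} = \frac{109 - 3765}{-1948 + 20 \cdot 12 \left(-27\right) \frac{1}{9 + 5 \cdot 12 + 10 \cdot 12^{2}}} = - \frac{3656}{-1948 + 20 \cdot 12 \left(-27\right) \frac{1}{9 + 60 + 10 \cdot 144}} = - \frac{3656}{-1948 + 20 \cdot 12 \left(-27\right) \frac{1}{9 + 60 + 1440}} = - \frac{3656}{-1948 + 20 \cdot 12 \left(-27\right) \frac{1}{1509}} = - \frac{3656}{-1948 - \frac{2160}{503}} = - \frac{3656}{- \frac{982004}{503}} = \left(-3656\right) \left(- \frac{503}{982004}\right) = \frac{459742}{245501}$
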